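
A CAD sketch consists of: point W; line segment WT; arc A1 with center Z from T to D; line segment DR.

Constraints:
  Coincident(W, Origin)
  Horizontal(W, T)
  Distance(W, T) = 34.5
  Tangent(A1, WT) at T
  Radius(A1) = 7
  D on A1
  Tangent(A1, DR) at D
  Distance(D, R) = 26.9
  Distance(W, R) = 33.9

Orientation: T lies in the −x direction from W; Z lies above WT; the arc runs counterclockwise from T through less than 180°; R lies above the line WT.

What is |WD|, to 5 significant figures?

28.380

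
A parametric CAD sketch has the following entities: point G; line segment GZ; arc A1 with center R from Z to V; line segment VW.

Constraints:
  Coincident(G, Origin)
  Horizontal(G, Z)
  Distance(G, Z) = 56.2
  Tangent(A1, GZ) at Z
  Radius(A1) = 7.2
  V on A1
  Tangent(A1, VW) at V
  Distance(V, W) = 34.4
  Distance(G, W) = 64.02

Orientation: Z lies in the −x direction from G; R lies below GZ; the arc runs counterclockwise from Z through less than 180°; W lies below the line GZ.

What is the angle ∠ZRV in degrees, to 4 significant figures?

114.1°

G is at the origin; GZ is horizontal with |GZ| = 56.2 and Z on the −x side, so Z = (-56.20, 0.000). A1 meets GZ tangentially, so RZ is at right angles to GZ, so R = Z + (0, -7.2) = (-56.20, -7.200). Since RV ⟂ VW (tangency), |RW| = √(7.2² + 34.4²) = 35.15 regardless of where V sits on A1. So W lies on both circle(G, 64.02) and circle(R, 35.15); the below-GZ intersection is W = (-48.71, -41.54). V is the foot of the tangent from W: V = (-62.77, -10.14).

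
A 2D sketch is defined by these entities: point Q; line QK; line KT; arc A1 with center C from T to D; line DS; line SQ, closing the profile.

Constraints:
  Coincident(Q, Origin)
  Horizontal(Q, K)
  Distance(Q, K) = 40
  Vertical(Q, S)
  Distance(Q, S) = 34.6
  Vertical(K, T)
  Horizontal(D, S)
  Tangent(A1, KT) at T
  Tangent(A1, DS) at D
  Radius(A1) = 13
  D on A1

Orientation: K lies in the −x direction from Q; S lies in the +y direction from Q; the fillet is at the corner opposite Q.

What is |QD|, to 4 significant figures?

43.89

The virtual corner opposite Q is at (-40.00, 34.60). A1 meets KT tangentially, so CT is at right angles to KT and since A1 is tangent to DS there, CD ⟂ DS, with radius 13.0, so the center C sits 13.0 in from both sides at C = (-27.00, 21.60). That places the tangent points at T = (-40.00, 21.60) on KT and D = (-27.00, 34.60) on DS. Then |QD| = |D − Q| = 43.89.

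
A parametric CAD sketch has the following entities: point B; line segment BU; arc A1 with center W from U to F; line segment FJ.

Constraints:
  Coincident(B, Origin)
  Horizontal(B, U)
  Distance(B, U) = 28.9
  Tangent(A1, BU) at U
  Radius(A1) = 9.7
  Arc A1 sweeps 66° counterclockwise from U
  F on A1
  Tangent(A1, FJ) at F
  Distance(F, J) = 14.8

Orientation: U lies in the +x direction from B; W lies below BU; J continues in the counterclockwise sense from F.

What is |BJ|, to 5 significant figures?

23.834

B is at the origin; B and U share the same y with |BU| = 28.9 and U on the +x side, so U = (28.900, 0.0000). The tangent condition forces WU to be normal to BU, so W = U + (0, -9.7) = (28.900, -9.7000). On A1, U sits at bearing 90° from W; a 66° counterclockwise sweep puts F at bearing 156°, so F = W + 9.7·(cos 156°, sin 156°) = (20.039, -5.7547). A1 meets FJ tangentially, so WF is at right angles to FJ, so FJ runs along (−sin 156°, cos 156°); with |FJ| = 14.8, J = (14.019, -19.275). Then |BJ| = |J − B| = 23.834.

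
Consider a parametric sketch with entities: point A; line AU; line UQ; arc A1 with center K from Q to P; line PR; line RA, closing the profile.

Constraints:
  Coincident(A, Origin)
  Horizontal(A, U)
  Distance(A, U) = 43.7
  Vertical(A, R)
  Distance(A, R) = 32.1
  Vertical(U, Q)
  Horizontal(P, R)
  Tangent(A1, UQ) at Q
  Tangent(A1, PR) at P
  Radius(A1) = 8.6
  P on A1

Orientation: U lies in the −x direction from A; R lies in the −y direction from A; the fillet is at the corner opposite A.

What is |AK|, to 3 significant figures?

42.2

A and R share the same x with |AR| = 32.1 and R on the −y side, so R = (0.00, -32.1). The virtual corner opposite A is at (-43.7, -32.1). The tangent condition forces KQ to be normal to UQ and the tangent condition forces KP to be normal to PR, with radius 8.6, so the center K sits 8.6 in from both sides at K = (-35.1, -23.5). Then |AK| = |K − A| = 42.2.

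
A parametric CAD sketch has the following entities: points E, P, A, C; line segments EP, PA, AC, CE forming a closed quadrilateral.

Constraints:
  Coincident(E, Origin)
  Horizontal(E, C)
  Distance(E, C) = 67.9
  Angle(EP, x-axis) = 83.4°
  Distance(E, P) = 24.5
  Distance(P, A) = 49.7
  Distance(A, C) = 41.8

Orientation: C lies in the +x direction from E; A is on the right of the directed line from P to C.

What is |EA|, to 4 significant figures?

34.55

Checks: EP at 83.40° ✓; |PA| = 49.70 ✓; |AC| = 41.80 ✓.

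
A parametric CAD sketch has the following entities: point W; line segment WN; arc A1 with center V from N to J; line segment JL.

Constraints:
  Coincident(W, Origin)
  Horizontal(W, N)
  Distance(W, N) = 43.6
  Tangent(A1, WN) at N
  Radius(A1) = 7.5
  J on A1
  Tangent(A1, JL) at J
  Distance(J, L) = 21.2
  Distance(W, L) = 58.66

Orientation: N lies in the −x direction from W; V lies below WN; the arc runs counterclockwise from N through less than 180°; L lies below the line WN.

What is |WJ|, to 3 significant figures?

51.6

W is at the origin; W and N share the same y with |WN| = 43.6 and N on the −x side, so N = (-43.6, 0.00). A1 meets WN tangentially, so VN is at right angles to WN, so V = N + (0, -7.5) = (-43.6, -7.50). Since VJ ⟂ JL (tangency), |VL| = √(7.5² + 21.2²) = 22.5 regardless of where J sits on A1. So L lies on both circle(W, 58.66) and circle(V, 22.5); the below-WN intersection is L = (-51.2, -28.7). J is the foot of the tangent from L: J = (-51.1, -7.47).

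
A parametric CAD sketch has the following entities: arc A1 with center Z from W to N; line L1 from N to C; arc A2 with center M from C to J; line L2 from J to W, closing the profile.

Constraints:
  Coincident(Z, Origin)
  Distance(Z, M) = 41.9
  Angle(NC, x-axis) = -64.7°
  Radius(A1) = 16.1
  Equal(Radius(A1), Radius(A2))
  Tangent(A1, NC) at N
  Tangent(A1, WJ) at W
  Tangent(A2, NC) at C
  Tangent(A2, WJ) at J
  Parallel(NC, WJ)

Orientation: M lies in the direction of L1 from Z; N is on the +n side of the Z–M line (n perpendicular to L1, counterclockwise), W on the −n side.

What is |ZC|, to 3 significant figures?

44.9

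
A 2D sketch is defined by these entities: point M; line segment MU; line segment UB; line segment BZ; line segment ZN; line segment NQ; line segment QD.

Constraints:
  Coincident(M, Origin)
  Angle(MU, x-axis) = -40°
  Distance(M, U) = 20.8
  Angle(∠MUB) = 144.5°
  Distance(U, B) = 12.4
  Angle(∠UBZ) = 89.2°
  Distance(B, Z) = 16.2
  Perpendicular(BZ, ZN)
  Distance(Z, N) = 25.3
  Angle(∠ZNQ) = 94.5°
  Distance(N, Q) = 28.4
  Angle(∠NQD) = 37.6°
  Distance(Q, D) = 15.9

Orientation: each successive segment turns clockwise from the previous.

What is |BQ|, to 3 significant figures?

30.1

M is at the origin; MU runs at -40.0° with length 20.8, so U = (15.9, -13.4). ∠MUB = 144.5° gives UB at -75.5° from the x-axis; with |UB| = 12.4, B = (19.0, -25.4). ∠UBZ = 89.2° gives BZ at -166° from the x-axis; with |BZ| = 16.2, Z = (3.30, -29.2). The perpendicularity gives ZN at right angles to BZ, so ZN runs at 104°; with |ZN| = 25.3, N = (-2.69, -4.63). ∠ZNQ = 94.5° gives NQ at 18.2° from the x-axis; with |NQ| = 28.4, Q = (24.3, 4.24). Then |BQ| = |Q − B| = 30.1.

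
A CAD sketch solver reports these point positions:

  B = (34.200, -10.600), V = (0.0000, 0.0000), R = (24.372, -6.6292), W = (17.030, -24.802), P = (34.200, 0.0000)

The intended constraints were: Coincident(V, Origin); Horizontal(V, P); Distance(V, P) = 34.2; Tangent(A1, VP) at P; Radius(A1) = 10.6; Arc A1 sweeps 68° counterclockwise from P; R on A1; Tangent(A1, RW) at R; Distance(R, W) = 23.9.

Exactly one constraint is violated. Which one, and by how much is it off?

Distance(R, W) = 23.9 — off by 4.30.

V = (0.00, 0.00) ✓; V.y = 0.00, P.y = 0.00 ✓; |VP| = 34.20 ✓; ∠(BP, PV) = 90.00° ✓; |BP| = 10.60 ✓; bearing(B→R) − bearing(B→P) = 68.00° ✓; |BR| = 10.60 ✓; ∠(BR, RW) = 90.00° ✓; |RW| = 19.60 ✗.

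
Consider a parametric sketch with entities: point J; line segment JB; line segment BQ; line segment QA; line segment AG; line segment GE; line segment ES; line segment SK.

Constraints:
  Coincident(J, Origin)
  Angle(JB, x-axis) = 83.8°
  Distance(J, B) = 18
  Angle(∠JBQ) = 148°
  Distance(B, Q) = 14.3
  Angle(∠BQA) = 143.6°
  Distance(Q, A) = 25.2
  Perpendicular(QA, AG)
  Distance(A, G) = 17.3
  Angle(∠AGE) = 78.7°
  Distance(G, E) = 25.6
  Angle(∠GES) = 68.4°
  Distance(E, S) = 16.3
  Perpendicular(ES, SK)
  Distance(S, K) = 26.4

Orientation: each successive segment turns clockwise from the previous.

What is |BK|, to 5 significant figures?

42.858

J is at the origin; JB runs at 83.8° with length 18.0, so B = (1.9440, 17.895). ∠JBQ = 148.0° gives BQ at 51.800° from the x-axis; with |BQ| = 14.3, Q = (10.787, 29.132). ∠BQA = 143.6° gives QA at 15.400° from the x-axis; with |QA| = 25.2, A = (35.082, 35.824). QA is perpendicular to AG, so AG runs at -74.600°; with |AG| = 17.3, G = (39.677, 19.146). ∠AGE = 78.7° gives GE at -175.90° from the x-axis; with |GE| = 25.6, E = (14.142, 17.315). ∠GES = 68.4° gives ES at 72.500° from the x-axis; with |ES| = 16.3, S = (19.044, 32.861). The perpendicularity gives SK at right angles to ES, so SK runs at -17.500°; with |SK| = 26.4, K = (44.222, 24.922). Then |BK| = |K − B| = 42.858.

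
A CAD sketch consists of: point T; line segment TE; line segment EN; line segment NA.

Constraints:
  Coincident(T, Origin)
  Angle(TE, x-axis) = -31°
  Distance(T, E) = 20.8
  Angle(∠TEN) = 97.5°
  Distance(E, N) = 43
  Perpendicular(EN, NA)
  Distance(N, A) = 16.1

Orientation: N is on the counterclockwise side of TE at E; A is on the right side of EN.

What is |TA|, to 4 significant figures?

58.64

∠TEN = 97.5°, so EN runs at -31.0° + (180° − 97.5°) = 51.50° from the x-axis; with |EN| = 43.0, N = E + 43.0·(cos 51.50°, sin 51.50°) = (44.60, 22.94). EN is perpendicular to NA; with |NA| = 16.1 on the right of EN, A = N + 16.1·(0.7826, -0.6225) = (57.20, 12.92). Then |TA| = |A − T| = 58.64.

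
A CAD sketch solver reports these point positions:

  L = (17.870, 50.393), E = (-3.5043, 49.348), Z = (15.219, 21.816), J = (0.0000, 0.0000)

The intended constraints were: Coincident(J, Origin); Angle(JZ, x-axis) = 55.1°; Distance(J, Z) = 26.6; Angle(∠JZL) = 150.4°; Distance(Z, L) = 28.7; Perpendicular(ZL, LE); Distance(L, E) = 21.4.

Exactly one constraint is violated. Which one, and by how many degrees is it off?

Perpendicular(ZL, LE) — off by 8.10°.

J = (0.00, 0.00) ✓; JZ at 55.10° ✓; |JZ| = 26.60 ✓; ∠JZL = 150.4° ✓; |ZL| = 28.70 ✓; ∠(ZL, LE) = 98.10° ✗; |LE| = 21.40 ✓.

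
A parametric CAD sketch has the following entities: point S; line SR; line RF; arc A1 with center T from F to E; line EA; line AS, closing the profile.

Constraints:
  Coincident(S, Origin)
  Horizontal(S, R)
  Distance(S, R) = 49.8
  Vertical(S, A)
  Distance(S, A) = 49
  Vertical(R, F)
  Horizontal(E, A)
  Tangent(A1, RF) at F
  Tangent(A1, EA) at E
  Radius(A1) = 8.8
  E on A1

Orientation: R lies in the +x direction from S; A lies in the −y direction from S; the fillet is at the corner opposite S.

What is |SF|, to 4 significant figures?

64.00

The virtual corner opposite S is at (49.80, -49.00). Tangency of A1 to RF means the radius TF is perpendicular to RF and tangency of A1 to EA means the radius TE is perpendicular to EA, with radius 8.8, so the center T sits 8.8 in from both sides at T = (41.00, -40.20). That places the tangent points at F = (49.80, -40.20) on RF and E = (41.00, -49.00) on EA. Then |SF| = |F − S| = 64.00.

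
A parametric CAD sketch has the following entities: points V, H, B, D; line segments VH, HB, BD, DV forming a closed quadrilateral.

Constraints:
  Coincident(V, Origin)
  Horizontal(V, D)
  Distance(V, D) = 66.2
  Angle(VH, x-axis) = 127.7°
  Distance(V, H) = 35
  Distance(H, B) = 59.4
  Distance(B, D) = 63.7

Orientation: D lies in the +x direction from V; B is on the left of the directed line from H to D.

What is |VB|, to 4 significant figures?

62.53

V is at the origin; V and D share the same y with |VD| = 66.2 and D in +x, so D = (66.2, 0). VH runs at 127.7° with |VH| = 35.0, so H = (-21.40, 27.69). B is determined by |HB| = 59.4 and |BD| = 63.7 together: it lies at the intersection of circle(H, 59.4) and circle(D, 63.7). With |HD| = 91.88, the foot of the radical line on HD is 43.06 from H and the perpendicular offset is √(59.4² − 43.06²) = 40.92. Taking the left-of-HD solution: B = (31.99, 53.73).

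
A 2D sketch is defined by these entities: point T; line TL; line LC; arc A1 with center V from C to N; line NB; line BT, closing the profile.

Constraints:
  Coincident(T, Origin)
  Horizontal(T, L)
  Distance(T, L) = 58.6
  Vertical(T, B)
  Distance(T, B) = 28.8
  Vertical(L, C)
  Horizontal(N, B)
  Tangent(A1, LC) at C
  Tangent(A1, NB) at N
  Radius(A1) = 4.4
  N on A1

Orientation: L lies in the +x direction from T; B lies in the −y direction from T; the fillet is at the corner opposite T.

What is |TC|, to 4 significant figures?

63.48

T is at the origin; TL is horizontal with |TL| = 58.6 and L on the +x side, so L = (58.60, 0.000). T and B share the same x with |TB| = 28.8 and B on the −y side, so B = (0.000, -28.80). The virtual corner opposite T is at (58.60, -28.80). A1 meets LC tangentially, so VC is at right angles to LC and the tangent condition forces VN to be normal to NB, with radius 4.4, so the center V sits 4.4 in from both sides at V = (54.20, -24.40). That places the tangent points at C = (58.60, -24.40) on LC and N = (54.20, -28.80) on NB. Then |TC| = |C − T| = 63.48.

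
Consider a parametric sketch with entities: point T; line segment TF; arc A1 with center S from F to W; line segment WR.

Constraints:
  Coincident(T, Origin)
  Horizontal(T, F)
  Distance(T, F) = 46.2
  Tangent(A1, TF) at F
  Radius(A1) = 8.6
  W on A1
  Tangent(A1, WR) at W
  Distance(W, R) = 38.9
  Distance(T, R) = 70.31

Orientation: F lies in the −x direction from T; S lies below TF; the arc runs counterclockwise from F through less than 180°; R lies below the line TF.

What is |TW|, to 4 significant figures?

55.56

Checks: |SF| = 8.600 ✓; |SW| = 8.600 ✓; ∠(SW, WR) = 90.00° ✓; |WR| = 38.90 ✓; |TR| = 70.31 ✓.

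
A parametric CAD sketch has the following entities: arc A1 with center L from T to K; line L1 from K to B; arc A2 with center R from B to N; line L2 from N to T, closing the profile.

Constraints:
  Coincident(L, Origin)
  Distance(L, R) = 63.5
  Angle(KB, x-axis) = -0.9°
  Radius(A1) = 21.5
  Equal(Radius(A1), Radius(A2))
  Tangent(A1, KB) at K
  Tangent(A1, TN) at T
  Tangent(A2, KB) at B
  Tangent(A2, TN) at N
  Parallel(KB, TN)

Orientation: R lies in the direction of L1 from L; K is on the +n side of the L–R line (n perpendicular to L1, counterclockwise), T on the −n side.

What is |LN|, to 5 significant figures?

67.041

The slot axis is L1's direction at -0.9°, so u = (cos -0.9°, sin -0.9°) = (0.99988, -0.015707) and n = (−sin -0.9°, cos -0.9°) = (0.015707, 0.99988). L is at the origin and R lies 63.5 along u from L, so R = 63.5·u = (63.492, -0.99741). Tangency of A1 to both parallel lines with radius 21.5 puts K and T at L ± 21.5·n: K = (0.33771, 21.497), T = (-0.33771, -21.497). Equal radii place B and N the same way about R: B = R + 21.5·n = (63.830, 20.500), N = R − 21.5·n = (63.154, -22.495). Then |LN| = |N − L| = 67.041.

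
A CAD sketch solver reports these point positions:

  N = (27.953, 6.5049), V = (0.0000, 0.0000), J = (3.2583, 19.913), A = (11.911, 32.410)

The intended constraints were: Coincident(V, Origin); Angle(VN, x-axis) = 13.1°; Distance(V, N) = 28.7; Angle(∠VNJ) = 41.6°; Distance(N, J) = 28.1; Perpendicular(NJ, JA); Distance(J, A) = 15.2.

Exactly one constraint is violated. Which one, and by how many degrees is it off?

Perpendicular(NJ, JA) — off by 6.20°.

V = (0.00, 0.00) ✓; VN at 13.10° ✓; |VN| = 28.70 ✓; ∠VNJ = 41.60° ✓; |NJ| = 28.10 ✓; ∠(NJ, JA) = 96.20° ✗; |JA| = 15.20 ✓.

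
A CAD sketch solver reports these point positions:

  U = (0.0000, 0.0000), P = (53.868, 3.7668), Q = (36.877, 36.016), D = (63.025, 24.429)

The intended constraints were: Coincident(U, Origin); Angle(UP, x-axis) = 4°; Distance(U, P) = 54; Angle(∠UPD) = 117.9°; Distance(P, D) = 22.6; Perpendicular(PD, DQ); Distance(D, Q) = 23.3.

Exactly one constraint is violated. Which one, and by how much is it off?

Distance(D, Q) = 23.3 — off by 5.30.

U = (0.00, 0.00) ✓; UP at 4.000° ✓; |UP| = 54.00 ✓; ∠UPD = 117.9° ✓; |PD| = 22.60 ✓; ∠(PD, DQ) = 90.00° ✓; |DQ| = 28.60 ✗.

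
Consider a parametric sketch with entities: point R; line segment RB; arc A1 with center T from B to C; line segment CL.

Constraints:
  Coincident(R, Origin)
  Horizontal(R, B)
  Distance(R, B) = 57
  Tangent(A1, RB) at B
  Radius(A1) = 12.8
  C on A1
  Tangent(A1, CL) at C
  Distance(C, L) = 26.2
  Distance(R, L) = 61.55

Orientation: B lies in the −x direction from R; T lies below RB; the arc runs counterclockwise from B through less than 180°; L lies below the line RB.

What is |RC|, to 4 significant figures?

69.40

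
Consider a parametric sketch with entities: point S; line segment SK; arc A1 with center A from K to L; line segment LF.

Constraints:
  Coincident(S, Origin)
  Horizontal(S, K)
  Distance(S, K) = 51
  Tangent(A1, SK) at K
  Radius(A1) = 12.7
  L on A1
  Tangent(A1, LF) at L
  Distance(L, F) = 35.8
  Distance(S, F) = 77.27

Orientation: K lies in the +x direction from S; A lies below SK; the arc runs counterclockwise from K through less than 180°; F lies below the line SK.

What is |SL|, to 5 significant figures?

44.637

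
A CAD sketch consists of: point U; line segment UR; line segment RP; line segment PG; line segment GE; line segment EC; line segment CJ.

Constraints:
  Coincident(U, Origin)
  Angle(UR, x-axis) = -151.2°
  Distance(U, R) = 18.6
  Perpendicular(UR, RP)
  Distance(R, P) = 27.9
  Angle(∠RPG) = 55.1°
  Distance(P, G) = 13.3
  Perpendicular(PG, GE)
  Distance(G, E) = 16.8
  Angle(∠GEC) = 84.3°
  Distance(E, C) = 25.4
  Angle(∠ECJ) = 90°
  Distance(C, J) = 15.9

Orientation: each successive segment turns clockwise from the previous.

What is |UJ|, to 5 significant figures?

43.837

U is at the origin; UR runs at -151.2° with length 18.6, so R = (-16.299, -8.9606). UR ⟂ RP, so RP runs at 118.80°; with |RP| = 27.9, P = (-29.740, 15.488). ∠RPG = 55.1° gives PG at -6.1000° from the x-axis; with |PG| = 13.3, G = (-16.516, 14.075). PG is perpendicular to GE, so GE runs at -96.100°; with |GE| = 16.8, E = (-18.301, -2.6299). ∠GEC = 84.3° gives EC at 168.20° from the x-axis; with |EC| = 25.4, C = (-43.164, 2.5643). ∠ECJ = 90.0° gives CJ at 78.200° from the x-axis; with |CJ| = 15.9, J = (-39.913, 18.128). Then |UJ| = |J − U| = 43.837.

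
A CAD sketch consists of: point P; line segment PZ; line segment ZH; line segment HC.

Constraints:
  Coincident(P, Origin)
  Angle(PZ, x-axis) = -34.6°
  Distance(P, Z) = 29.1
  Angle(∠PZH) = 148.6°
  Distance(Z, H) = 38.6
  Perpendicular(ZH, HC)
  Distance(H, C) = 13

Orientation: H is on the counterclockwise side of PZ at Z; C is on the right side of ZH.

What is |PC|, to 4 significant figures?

69.41

∠PZH = 148.6°, so ZH runs at -34.6° + (180° − 148.6°) = -3.200° from the x-axis; with |ZH| = 38.6, H = Z + 38.6·(cos -3.200°, sin -3.200°) = (62.49, -18.68). ZH ⟂ HC; with |HC| = 13.0 on the right of ZH, C = H + 13.0·(-0.05582, -0.9984) = (61.77, -31.66). Then |PC| = |C − P| = 69.41.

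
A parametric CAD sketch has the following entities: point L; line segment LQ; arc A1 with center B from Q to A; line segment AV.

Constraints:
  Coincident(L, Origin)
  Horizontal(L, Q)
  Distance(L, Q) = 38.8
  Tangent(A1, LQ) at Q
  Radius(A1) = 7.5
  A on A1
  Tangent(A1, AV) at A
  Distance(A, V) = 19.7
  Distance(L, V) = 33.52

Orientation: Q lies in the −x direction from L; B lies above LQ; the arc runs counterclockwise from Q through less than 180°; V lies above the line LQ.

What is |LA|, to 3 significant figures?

32.2

L is at the origin; LQ is horizontal with |LQ| = 38.8 and Q on the −x side, so Q = (-38.8, 0.00). Tangency of A1 to LQ means the radius BQ is perpendicular to LQ, so B = Q + (0, 7.5) = (-38.8, 7.50). Since BA ⟂ AV (tangency), |BV| = √(7.5² + 19.7²) = 21.1 regardless of where A sits on A1. So V lies on both circle(L, 33.52) and circle(B, 21.1); the above-LQ intersection is V = (-24.4, 22.9). A is the foot of the tangent from V: A = (-31.9, 4.68).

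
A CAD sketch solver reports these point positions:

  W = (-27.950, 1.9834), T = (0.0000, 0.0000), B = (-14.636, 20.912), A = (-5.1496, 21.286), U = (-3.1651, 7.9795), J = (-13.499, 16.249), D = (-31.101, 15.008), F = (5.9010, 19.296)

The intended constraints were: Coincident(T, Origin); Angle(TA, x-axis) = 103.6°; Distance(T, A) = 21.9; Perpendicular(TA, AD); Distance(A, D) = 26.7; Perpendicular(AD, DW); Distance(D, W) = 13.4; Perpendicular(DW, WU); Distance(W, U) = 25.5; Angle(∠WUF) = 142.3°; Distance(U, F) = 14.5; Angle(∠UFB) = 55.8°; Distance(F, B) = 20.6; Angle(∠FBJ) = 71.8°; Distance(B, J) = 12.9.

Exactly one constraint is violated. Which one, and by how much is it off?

Distance(B, J) = 12.9 — off by 8.10.

T = (0.00, 0.00) ✓; TA at 103.6° ✓; |TA| = 21.90 ✓; ∠(TA, AD) = 90.00° ✓; |AD| = 26.70 ✓; ∠(AD, DW) = 90.00° ✓; |DW| = 13.40 ✓; ∠(DW, WU) = 90.00° ✓; |WU| = 25.50 ✓; ∠WUF = 142.3° ✓; |UF| = 14.50 ✓; ∠UFB = 55.80° ✓; |FB| = 20.60 ✓; ∠FBJ = 71.80° ✓; |BJ| = 4.800 ✗.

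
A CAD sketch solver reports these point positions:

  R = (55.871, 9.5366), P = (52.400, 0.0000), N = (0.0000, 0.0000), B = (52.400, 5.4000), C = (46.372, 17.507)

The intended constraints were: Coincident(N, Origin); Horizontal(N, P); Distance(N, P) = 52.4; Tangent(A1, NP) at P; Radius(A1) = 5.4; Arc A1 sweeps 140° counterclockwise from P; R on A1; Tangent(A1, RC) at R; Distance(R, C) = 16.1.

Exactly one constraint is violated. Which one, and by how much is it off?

Distance(R, C) = 16.1 — off by 3.70.

N = (0.00, 0.00) ✓; N.y = 0.00, P.y = 0.00 ✓; |NP| = 52.40 ✓; ∠(BP, PN) = 90.00° ✓; |BP| = 5.400 ✓; bearing(B→R) − bearing(B→P) = 140.0° ✓; |BR| = 5.400 ✓; ∠(BR, RC) = 90.00° ✓; |RC| = 12.40 ✗.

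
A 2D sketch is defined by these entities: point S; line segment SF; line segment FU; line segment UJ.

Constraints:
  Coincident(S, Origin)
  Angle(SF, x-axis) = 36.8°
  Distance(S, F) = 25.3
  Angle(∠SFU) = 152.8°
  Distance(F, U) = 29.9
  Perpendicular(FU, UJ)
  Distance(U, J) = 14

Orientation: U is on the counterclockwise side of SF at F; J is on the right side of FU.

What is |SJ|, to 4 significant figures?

58.31

∠SFU = 152.8°, so FU runs at 36.8° + (180° − 152.8°) = 64.00° from the x-axis; with |FU| = 29.9, U = F + 29.9·(cos 64.00°, sin 64.00°) = (33.37, 42.03). The perpendicularity gives UJ at right angles to FU; with |UJ| = 14.0 on the right of FU, J = U + 14.0·(0.8988, -0.4384) = (45.95, 35.89). Then |SJ| = |J − S| = 58.31.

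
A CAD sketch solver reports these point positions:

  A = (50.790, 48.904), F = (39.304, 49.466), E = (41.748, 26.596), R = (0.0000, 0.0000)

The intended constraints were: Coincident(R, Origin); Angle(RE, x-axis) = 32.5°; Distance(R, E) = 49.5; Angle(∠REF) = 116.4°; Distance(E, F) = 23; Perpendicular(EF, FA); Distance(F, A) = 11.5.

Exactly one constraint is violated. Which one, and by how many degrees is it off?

Perpendicular(EF, FA) — off by 8.90°.

R = (0.00, 0.00) ✓; RE at 32.50° ✓; |RE| = 49.50 ✓; ∠REF = 116.4° ✓; |EF| = 23.00 ✓; ∠(EF, FA) = 98.90° ✗; |FA| = 11.50 ✓.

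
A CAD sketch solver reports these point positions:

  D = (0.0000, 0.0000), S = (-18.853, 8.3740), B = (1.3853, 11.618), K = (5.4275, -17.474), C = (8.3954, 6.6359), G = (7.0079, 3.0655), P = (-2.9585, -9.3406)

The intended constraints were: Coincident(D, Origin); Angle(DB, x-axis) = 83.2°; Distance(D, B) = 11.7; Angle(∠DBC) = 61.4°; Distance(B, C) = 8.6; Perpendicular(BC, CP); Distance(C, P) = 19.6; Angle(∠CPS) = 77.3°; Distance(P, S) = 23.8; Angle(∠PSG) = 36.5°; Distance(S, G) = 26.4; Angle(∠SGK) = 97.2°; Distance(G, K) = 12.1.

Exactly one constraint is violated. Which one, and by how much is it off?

Distance(G, K) = 12.1 — off by 8.50.

D = (0.00, 0.00) ✓; DB at 83.20° ✓; |DB| = 11.70 ✓; ∠DBC = 61.40° ✓; |BC| = 8.600 ✓; ∠(BC, CP) = 90.00° ✓; |CP| = 19.60 ✓; ∠CPS = 77.30° ✓; |PS| = 23.80 ✓; ∠PSG = 36.50° ✓; |SG| = 26.40 ✓; ∠SGK = 97.20° ✓; |GK| = 20.60 ✗.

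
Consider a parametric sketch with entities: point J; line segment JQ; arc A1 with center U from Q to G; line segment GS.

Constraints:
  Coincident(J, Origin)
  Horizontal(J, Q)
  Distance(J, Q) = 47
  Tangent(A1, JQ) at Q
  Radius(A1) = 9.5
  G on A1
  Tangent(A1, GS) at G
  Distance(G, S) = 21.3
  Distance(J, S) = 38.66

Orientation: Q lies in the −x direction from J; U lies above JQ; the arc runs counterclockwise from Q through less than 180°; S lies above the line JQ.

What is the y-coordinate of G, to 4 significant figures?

5.565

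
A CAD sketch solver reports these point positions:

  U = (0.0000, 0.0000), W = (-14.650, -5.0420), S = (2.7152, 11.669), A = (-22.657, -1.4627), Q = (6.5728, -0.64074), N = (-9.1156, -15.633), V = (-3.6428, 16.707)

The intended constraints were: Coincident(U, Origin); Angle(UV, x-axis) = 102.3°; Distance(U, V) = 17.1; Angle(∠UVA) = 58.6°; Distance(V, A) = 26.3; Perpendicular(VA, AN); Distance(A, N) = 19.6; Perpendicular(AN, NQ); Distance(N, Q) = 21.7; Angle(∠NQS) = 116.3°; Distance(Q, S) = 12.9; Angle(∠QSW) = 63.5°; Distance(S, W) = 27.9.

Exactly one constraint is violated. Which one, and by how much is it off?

Distance(S, W) = 27.9 — off by 3.80.

U = (0.00, 0.00) ✓; UV at 102.3° ✓; |UV| = 17.10 ✓; ∠UVA = 58.60° ✓; |VA| = 26.30 ✓; ∠(VA, AN) = 90.00° ✓; |AN| = 19.60 ✓; ∠(AN, NQ) = 90.00° ✓; |NQ| = 21.70 ✓; ∠NQS = 116.3° ✓; |QS| = 12.90 ✓; ∠QSW = 63.50° ✓; |SW| = 24.10 ✗.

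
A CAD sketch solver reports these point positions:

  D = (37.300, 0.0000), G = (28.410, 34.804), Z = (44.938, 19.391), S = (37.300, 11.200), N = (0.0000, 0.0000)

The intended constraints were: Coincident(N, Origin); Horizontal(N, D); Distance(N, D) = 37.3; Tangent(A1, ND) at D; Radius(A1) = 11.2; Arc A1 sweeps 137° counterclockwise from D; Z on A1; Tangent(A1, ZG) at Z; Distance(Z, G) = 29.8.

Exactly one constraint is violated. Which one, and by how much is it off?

Distance(Z, G) = 29.8 — off by 7.20.

N = (0.00, 0.00) ✓; N.y = 0.00, D.y = 0.00 ✓; |ND| = 37.30 ✓; ∠(SD, DN) = 90.00° ✓; |SD| = 11.20 ✓; bearing(S→Z) − bearing(S→D) = 137.0° ✓; |SZ| = 11.20 ✓; ∠(SZ, ZG) = 90.00° ✓; |ZG| = 22.60 ✗.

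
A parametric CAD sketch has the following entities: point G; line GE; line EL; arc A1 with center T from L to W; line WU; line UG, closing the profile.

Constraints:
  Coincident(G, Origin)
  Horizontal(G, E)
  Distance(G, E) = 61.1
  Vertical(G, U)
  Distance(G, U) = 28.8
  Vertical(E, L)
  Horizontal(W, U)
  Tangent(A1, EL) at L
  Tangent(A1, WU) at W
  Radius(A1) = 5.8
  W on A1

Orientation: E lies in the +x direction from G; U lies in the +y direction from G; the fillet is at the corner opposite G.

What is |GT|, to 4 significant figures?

59.89

G is at the origin; GE is horizontal with |GE| = 61.1 and E on the +x side, so E = (61.10, 0.000). G and U share the same x with |GU| = 28.8 and U on the +y side, so U = (0.000, 28.80). The virtual corner opposite G is at (61.10, 28.80). The tangent condition forces TL to be normal to EL and tangency of A1 to WU means the radius TW is perpendicular to WU, with radius 5.8, so the center T sits 5.8 in from both sides at T = (55.30, 23.00). Then |GT| = |T − G| = 59.89.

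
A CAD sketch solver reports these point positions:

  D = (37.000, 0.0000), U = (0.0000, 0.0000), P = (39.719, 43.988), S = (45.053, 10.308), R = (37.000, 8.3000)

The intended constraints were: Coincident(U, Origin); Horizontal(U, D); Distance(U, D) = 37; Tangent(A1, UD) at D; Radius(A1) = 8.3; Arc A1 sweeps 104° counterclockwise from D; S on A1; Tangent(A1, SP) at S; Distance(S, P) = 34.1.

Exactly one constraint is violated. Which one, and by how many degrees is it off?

Tangent(A1, SP) at S — off by 5.00°.

U = (0.00, 0.00) ✓; U.y = 0.00, D.y = 0.00 ✓; |UD| = 37.00 ✓; ∠(RD, DU) = 90.00° ✓; |RD| = 8.300 ✓; bearing(R→S) − bearing(R→D) = 104.0° ✓; |RS| = 8.300 ✓; ∠(RS, SP) = 95.00° ✗; |SP| = 34.10 ✓.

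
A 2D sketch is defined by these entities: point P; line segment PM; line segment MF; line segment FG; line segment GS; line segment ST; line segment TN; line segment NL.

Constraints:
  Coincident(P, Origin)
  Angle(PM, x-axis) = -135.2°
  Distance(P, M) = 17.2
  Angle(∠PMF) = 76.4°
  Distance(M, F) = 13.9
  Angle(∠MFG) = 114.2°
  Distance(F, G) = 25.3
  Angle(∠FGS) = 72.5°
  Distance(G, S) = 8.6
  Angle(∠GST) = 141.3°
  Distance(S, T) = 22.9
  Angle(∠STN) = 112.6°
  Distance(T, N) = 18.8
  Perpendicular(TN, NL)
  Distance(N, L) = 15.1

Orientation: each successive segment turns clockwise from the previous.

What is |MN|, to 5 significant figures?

6.6317

∠GST = 141.3° gives ST at -90.800° from the x-axis; with |ST| = 22.9, T = (-0.075627, -9.0887). ∠STN = 112.6° gives TN at -158.20° from the x-axis; with |TN| = 18.8, N = (-17.531, -16.070). Then |MN| = |N − M| = 6.6317.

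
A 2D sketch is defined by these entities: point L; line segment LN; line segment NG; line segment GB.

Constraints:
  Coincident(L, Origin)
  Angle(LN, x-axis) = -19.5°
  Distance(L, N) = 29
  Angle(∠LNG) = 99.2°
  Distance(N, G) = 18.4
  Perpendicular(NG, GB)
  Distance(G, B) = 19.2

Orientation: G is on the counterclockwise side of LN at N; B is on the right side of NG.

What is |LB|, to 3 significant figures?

53.1

∠LNG = 99.2°, so NG runs at -19.5° + (180° − 99.2°) = 61.3° from the x-axis; with |NG| = 18.4, G = N + 18.4·(cos 61.3°, sin 61.3°) = (36.2, 6.46). NG is perpendicular to GB; with |GB| = 19.2 on the right of NG, B = G + 19.2·(0.877, -0.480) = (53.0, -2.76). Then |LB| = |B − L| = 53.1.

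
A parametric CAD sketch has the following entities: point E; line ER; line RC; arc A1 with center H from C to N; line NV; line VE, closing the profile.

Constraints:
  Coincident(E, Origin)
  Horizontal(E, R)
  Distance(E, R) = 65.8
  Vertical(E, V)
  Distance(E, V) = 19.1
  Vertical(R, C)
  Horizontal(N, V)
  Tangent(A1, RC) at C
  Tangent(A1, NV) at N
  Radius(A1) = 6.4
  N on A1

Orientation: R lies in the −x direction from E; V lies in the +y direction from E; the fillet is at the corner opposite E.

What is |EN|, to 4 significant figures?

62.40

The virtual corner opposite E is at (-65.80, 19.10). A1 meets RC tangentially, so HC is at right angles to RC and since A1 is tangent to NV there, HN ⟂ NV, with radius 6.4, so the center H sits 6.4 in from both sides at H = (-59.40, 12.70). That places the tangent points at C = (-65.80, 12.70) on RC and N = (-59.40, 19.10) on NV. Then |EN| = |N − E| = 62.40.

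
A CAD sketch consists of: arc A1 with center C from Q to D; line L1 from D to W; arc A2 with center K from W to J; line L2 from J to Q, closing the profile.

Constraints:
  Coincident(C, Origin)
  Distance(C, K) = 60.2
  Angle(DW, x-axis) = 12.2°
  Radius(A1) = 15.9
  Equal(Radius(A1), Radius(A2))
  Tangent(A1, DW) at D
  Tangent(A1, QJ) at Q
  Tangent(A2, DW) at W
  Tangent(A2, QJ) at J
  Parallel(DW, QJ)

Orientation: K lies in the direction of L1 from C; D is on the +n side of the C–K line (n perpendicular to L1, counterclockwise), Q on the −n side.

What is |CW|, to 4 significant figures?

62.26

Tangency of A1 to both parallel lines with radius 15.9 puts D and Q at C ± 15.9·n: D = (-3.360, 15.54), Q = (3.360, -15.54). Equal radii place W and J the same way about K: W = K + 15.9·n = (55.48, 28.26), J = K − 15.9·n = (62.20, -2.819). Then |CW| = |W − C| = 62.26.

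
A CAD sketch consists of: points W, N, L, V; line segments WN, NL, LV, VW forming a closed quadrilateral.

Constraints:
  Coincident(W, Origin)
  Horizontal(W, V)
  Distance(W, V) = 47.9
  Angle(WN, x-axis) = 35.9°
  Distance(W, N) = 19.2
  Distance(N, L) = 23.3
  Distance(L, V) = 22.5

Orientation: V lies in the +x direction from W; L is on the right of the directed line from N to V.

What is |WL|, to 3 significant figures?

28.7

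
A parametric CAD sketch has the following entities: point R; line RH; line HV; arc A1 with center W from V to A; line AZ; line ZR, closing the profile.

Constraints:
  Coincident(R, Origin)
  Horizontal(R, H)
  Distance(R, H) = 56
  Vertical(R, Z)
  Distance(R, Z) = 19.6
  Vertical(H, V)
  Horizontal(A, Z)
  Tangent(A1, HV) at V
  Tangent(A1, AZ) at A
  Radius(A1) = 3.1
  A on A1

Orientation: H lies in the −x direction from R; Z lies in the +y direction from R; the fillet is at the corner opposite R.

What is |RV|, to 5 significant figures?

58.380

R is at the origin; RH is horizontal with |RH| = 56.0 and H on the −x side, so H = (-56.000, 0.0000). RZ is vertical with |RZ| = 19.6 and Z on the +y side, so Z = (0.0000, 19.600). The virtual corner opposite R is at (-56.000, 19.600). Tangency of A1 to HV means the radius WV is perpendicular to HV and the tangent condition forces WA to be normal to AZ, with radius 3.1, so the center W sits 3.1 in from both sides at W = (-52.900, 16.500). That places the tangent points at V = (-56.000, 16.500) on HV and A = (-52.900, 19.600) on AZ. Then |RV| = |V − R| = 58.380.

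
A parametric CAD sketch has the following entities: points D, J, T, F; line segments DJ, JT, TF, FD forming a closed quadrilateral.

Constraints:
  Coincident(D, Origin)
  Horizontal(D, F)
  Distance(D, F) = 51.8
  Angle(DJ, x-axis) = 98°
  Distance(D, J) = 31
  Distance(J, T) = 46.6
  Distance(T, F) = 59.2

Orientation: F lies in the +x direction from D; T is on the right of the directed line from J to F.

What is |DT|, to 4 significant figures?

16.73

D is at the origin; DF is horizontal with |DF| = 51.8 and F in +x, so F = (51.8, 0). DJ runs at 98.0° with |DJ| = 31.0, so J = (-4.314, 30.70). T is determined by |JT| = 46.6 and |TF| = 59.2 together: it lies at the intersection of circle(J, 46.6) and circle(F, 59.2). With |JF| = 63.96, the foot of the radical line on JF is 21.56 from J and the perpendicular offset is √(46.6² − 21.56²) = 41.31. Taking the right-of-JF solution: T = (-5.227, -15.89).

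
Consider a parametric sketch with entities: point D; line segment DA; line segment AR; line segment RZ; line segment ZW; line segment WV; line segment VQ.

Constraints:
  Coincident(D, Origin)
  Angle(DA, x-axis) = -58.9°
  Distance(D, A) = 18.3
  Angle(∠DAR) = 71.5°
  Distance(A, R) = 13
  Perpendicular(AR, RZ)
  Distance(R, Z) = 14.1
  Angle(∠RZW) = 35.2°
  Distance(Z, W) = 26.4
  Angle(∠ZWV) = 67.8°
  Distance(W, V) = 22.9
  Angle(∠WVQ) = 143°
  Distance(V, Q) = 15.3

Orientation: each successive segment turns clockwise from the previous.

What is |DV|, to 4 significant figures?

33.21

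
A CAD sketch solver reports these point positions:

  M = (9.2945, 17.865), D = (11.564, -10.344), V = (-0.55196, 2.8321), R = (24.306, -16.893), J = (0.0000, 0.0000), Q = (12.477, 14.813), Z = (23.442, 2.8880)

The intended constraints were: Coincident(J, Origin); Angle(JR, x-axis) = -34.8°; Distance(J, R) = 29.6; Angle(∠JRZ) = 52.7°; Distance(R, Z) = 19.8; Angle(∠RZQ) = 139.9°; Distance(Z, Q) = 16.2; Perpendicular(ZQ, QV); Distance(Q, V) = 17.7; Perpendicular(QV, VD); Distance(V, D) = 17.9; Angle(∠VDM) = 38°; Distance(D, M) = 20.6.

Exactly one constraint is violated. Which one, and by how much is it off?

Distance(D, M) = 20.6 — off by 7.70.

J = (0.00, 0.00) ✓; JR at -34.80° ✓; |JR| = 29.60 ✓; ∠JRZ = 52.70° ✓; |RZ| = 19.80 ✓; ∠RZQ = 139.9° ✓; |ZQ| = 16.20 ✓; ∠(ZQ, QV) = 90.00° ✓; |QV| = 17.70 ✓; ∠(QV, VD) = 90.00° ✓; |VD| = 17.90 ✓; ∠VDM = 38.00° ✓; |DM| = 28.30 ✗.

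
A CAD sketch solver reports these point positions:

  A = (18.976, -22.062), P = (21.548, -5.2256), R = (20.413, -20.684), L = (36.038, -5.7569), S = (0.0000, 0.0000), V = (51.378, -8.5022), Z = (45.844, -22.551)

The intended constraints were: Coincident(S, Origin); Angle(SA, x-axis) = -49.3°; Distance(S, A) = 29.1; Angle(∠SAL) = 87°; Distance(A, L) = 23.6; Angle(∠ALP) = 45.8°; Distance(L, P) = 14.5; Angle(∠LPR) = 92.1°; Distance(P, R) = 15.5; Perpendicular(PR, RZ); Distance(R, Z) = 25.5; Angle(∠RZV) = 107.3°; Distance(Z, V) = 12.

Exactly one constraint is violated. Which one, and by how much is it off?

Distance(Z, V) = 12 — off by 3.10.

S = (0.00, 0.00) ✓; SA at -49.30° ✓; |SA| = 29.10 ✓; ∠SAL = 87.00° ✓; |AL| = 23.60 ✓; ∠ALP = 45.80° ✓; |LP| = 14.50 ✓; ∠LPR = 92.10° ✓; |PR| = 15.50 ✓; ∠(PR, RZ) = 90.00° ✓; |RZ| = 25.50 ✓; ∠RZV = 107.3° ✓; |ZV| = 15.10 ✗.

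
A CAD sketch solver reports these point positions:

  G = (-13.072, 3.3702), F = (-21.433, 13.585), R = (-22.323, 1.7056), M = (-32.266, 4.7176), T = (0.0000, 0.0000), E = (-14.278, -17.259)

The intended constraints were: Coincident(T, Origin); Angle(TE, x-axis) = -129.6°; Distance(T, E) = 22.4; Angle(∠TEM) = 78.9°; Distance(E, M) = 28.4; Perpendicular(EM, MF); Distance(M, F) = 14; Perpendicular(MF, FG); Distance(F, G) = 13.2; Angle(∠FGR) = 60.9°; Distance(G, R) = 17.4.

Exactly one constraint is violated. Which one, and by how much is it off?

Distance(G, R) = 17.4 — off by 8.00.

T = (0.00, 0.00) ✓; TE at -129.6° ✓; |TE| = 22.40 ✓; ∠TEM = 78.90° ✓; |EM| = 28.40 ✓; ∠(EM, MF) = 90.00° ✓; |MF| = 14.00 ✓; ∠(MF, FG) = 90.00° ✓; |FG| = 13.20 ✓; ∠FGR = 60.90° ✓; |GR| = 9.400 ✗.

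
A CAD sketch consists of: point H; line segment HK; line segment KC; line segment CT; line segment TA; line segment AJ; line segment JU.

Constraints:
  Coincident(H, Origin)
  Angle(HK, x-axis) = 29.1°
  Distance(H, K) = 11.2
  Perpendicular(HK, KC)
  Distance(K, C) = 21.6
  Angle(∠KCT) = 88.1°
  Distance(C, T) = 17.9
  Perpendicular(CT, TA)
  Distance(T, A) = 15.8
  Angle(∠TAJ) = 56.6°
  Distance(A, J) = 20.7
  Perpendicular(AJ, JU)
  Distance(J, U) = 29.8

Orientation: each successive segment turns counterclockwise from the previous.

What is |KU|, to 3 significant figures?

45.1

H is at the origin; HK runs at 29.1° with length 11.2, so K = (9.79, 5.45). The perpendicularity gives KC at right angles to HK, so KC runs at 119°; with |KC| = 21.6, C = (-0.719, 24.3). ∠KCT = 88.1° gives CT at -149° from the x-axis; with |CT| = 17.9, T = (-16.1, 15.1). CT is perpendicular to TA, so TA runs at -59.0°; with |TA| = 15.8, A = (-7.92, 1.56). ∠TAJ = 56.6° gives AJ at 64.4° from the x-axis; with |AJ| = 20.7, J = (1.02, 20.2). AJ ⟂ JU, so JU runs at 154°; with |JU| = 29.8, U = (-25.9, 33.1). Then |KU| = |U − K| = 45.1.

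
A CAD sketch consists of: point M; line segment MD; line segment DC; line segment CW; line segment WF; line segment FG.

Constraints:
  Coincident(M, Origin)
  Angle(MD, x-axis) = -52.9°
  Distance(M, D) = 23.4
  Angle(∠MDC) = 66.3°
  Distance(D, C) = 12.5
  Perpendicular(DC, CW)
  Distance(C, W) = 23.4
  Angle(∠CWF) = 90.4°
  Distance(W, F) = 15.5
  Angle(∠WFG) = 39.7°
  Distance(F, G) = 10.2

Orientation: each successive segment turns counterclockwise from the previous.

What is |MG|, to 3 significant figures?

6.43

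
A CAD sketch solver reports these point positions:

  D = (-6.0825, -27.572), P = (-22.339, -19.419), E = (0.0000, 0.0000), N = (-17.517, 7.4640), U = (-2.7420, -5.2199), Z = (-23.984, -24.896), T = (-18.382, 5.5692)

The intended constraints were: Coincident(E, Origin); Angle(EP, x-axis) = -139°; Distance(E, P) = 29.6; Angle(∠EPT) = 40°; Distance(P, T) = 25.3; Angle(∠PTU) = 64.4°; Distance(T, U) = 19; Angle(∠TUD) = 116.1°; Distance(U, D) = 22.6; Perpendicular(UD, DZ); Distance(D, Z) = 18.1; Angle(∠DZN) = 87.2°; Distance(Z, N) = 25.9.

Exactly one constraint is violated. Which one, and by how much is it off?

Distance(Z, N) = 25.9 — off by 7.10.

E = (0.00, 0.00) ✓; EP at -139.0° ✓; |EP| = 29.60 ✓; ∠EPT = 40.00° ✓; |PT| = 25.30 ✓; ∠PTU = 64.40° ✓; |TU| = 19.00 ✓; ∠TUD = 116.1° ✓; |UD| = 22.60 ✓; ∠(UD, DZ) = 90.00° ✓; |DZ| = 18.10 ✓; ∠DZN = 87.20° ✓; |ZN| = 33.00 ✗.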